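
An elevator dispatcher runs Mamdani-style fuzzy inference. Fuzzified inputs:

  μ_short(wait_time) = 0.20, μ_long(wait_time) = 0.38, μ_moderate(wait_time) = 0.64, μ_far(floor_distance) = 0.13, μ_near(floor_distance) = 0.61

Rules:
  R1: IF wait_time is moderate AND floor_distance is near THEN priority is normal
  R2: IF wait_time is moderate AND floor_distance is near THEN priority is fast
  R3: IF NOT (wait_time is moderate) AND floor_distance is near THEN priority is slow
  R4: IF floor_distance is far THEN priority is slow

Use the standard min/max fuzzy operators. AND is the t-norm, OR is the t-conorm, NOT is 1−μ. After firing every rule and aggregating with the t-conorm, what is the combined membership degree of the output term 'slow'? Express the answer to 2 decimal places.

R1: moderate=0.64, near=0.61; AND[min(a, b)] → w = 0.61
R2: moderate=0.64, near=0.61; AND[min(a, b)] → w = 0.61
R3: ¬moderate=1−0.64=0.36, near=0.61; AND[min(a, b)] → w = 0.36
R4: far=0.13 → w = 0.13
Rules with consequent 'slow': {R3, R4} → strengths 0.36, 0.13
Aggregate via t-conorm [max(a, b)]: 0.36

0.36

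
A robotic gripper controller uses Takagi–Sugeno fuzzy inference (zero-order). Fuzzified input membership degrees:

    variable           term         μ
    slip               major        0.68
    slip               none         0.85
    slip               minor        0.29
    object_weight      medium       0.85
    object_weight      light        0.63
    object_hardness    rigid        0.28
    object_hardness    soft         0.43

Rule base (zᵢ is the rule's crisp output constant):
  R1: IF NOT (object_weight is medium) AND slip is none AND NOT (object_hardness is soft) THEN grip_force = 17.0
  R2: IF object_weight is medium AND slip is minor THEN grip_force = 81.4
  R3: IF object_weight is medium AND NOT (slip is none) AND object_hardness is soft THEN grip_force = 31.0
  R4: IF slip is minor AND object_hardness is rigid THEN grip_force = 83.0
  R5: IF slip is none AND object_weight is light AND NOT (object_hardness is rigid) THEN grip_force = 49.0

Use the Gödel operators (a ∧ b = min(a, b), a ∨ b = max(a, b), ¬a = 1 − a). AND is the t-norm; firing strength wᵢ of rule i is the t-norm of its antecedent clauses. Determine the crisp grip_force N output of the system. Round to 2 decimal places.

56.61

R1 (z=17.0): ¬medium=1−0.85=0.15, none=0.85, ¬soft=1−0.43=0.57; AND[min(a, b)] → w = 0.15
R2 (z=81.4): medium=0.85, minor=0.29; AND[min(a, b)] → w = 0.29
R3 (z=31.0): medium=0.85, ¬none=1−0.85=0.15, soft=0.43; AND[min(a, b)] → w = 0.15
R4 (z=83.0): minor=0.29, rigid=0.28; AND[min(a, b)] → w = 0.28
R5 (z=49.0): none=0.85, light=0.63, ¬rigid=1−0.28=0.72; AND[min(a, b)] → w = 0.63
Weighted average = (0.15·17.0 + 0.29·81.4 + 0.15·31.0 + 0.28·83.0 + 0.63·49.0) / (0.15 + 0.29 + 0.15 + 0.28 + 0.63)
  = 84.9160 / 1.5000 = 56.61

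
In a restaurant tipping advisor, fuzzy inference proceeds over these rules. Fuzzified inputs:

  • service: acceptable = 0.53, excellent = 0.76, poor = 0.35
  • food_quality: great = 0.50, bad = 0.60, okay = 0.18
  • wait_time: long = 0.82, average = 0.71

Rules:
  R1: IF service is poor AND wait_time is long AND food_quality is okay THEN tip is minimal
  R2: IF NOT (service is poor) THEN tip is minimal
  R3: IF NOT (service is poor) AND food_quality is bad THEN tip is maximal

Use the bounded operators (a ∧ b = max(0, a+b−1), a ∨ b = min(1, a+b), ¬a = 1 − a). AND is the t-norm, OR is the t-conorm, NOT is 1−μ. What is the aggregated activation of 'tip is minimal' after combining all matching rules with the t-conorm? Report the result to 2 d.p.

0.65

R1: poor=0.35, long=0.82, okay=0.18; AND[max(0, a+b−1)] → w = 0.00
R2: ¬poor=1−0.35=0.65 → w = 0.65
R3: ¬poor=1−0.35=0.65, bad=0.60; AND[max(0, a+b−1)] → w = 0.25
Rules with consequent 'minimal': {R1, R2} → strengths 0.00, 0.65
Aggregate via t-conorm [min(1, a+b)]: 0.65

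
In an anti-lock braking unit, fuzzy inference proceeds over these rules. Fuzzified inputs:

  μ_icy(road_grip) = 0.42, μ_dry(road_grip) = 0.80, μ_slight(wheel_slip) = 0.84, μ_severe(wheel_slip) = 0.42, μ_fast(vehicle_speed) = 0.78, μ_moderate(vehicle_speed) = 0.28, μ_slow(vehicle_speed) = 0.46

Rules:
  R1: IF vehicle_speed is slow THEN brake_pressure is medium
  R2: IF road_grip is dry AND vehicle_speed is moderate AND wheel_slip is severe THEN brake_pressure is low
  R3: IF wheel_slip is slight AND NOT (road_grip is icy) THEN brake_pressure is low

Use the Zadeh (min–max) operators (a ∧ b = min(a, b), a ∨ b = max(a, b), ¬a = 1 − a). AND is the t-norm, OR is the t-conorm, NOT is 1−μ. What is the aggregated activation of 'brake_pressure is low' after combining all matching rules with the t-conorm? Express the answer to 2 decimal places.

R1: slow=0.46 → w = 0.46
R2: dry=0.80, moderate=0.28, severe=0.42; AND[min(a, b)] → w = 0.28
R3: slight=0.84, ¬icy=1−0.42=0.58; AND[min(a, b)] → w = 0.58
Rules with consequent 'low': {R2, R3} → strengths 0.28, 0.58
Aggregate via t-conorm [max(a, b)]: 0.58

0.58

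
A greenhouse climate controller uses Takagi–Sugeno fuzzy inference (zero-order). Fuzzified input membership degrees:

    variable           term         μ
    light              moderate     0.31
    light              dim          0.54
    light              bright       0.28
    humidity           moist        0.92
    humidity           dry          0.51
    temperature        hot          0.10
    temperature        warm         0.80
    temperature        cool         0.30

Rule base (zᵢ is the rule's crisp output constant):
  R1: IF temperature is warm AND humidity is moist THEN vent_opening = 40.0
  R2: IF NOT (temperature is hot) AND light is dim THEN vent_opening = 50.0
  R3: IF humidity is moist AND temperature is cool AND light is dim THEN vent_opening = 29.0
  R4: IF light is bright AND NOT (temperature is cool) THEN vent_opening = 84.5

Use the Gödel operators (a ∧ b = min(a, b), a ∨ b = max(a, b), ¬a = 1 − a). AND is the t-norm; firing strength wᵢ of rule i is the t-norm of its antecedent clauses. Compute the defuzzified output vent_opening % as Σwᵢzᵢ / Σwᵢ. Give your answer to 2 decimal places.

47.58

R1 (z=40.0): warm=0.80, moist=0.92; AND[min(a, b)] → w = 0.80
R2 (z=50.0): ¬hot=1−0.10=0.90, dim=0.54; AND[min(a, b)] → w = 0.54
R3 (z=29.0): moist=0.92, cool=0.30, dim=0.54; AND[min(a, b)] → w = 0.30
R4 (z=84.5): bright=0.28, ¬cool=1−0.30=0.70; AND[min(a, b)] → w = 0.28
Weighted average = (0.80·40.0 + 0.54·50.0 + 0.30·29.0 + 0.28·84.5) / (0.80 + 0.54 + 0.30 + 0.28)
  = 91.3600 / 1.9200 = 47.58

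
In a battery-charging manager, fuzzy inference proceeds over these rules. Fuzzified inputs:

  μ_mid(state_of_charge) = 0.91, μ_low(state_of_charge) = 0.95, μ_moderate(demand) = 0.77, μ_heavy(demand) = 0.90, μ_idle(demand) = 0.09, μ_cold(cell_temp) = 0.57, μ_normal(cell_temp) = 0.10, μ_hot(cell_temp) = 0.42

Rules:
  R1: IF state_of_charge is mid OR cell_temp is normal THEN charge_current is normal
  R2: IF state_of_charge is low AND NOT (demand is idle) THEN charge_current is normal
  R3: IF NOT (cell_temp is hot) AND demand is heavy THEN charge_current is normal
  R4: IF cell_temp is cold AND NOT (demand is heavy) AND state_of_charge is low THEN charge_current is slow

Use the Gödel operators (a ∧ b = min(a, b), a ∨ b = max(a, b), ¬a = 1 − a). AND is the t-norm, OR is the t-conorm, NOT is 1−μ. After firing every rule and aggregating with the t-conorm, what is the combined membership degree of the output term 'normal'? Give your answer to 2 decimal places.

R1: mid=0.91, normal=0.10; OR[max(a, b)] → w = 0.91
R2: low=0.95, ¬idle=1−0.09=0.91; AND[min(a, b)] → w = 0.91
R3: ¬hot=1−0.42=0.58, heavy=0.90; AND[min(a, b)] → w = 0.58
R4: cold=0.57, ¬heavy=1−0.90=0.10, low=0.95; AND[min(a, b)] → w = 0.10
Rules with consequent 'normal': {R1, R2, R3} → strengths 0.91, 0.91, 0.58
Aggregate via t-conorm [max(a, b)]: 0.91

0.91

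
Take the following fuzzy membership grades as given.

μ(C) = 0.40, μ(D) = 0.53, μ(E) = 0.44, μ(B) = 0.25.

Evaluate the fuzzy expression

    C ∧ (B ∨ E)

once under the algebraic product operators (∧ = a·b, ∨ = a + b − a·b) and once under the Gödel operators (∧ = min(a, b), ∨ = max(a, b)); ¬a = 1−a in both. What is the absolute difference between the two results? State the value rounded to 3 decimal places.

0.168

Under algebraic product:
  B ∨ E = a + b − a·b on (0.2500, 0.4400) = 0.5800
  C ∧ (B ∨ E) = a·b on (0.4000, 0.5800) = 0.2320
  → value = 0.2320
Under Gödel:
  B ∨ E = max(a, b) on (0.25, 0.44) = 0.44
  C ∧ (B ∨ E) = min(a, b) on (0.40, 0.44) = 0.40
  → value = 0.4000
|0.2320 − 0.4000| = 0.168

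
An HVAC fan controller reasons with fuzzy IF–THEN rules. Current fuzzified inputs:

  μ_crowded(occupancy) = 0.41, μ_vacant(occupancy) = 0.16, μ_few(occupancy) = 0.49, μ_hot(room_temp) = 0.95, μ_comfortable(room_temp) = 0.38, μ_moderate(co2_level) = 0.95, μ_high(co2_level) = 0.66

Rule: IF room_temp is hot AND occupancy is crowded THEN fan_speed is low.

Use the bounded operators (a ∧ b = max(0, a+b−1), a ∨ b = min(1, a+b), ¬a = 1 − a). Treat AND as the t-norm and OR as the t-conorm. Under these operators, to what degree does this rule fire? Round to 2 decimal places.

0.36

firing strength: hot=0.95, crowded=0.41; AND[max(0, a+b−1)] → w = 0.36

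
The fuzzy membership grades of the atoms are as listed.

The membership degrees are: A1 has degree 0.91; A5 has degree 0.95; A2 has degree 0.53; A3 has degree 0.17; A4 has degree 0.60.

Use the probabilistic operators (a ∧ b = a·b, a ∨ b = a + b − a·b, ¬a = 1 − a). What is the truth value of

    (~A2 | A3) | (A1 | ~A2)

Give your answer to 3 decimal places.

~A2 = 1 − 0.5300 = 0.4700
~A2 | A3 = a + b − a·b on (0.4700, 0.1700) = 0.5601
~A2 = 1 − 0.5300 = 0.4700
A1 | ~A2 = a + b − a·b on (0.9100, 0.4700) = 0.9523
(~A2 | A3) | (A1 | ~A2) = a + b − a·b on (0.5601, 0.9523) = 0.9790

0.979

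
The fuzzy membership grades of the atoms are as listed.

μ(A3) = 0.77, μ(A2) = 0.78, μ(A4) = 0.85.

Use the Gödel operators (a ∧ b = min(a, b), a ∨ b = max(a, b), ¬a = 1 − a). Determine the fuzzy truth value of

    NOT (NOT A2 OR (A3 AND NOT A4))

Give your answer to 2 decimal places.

0.78

NOT A2 = 1 − 0.78 = 0.22
NOT A4 = 1 − 0.85 = 0.15
A3 AND NOT A4 = min(a, b) on (0.77, 0.15) = 0.15
NOT A2 OR (A3 AND NOT A4) = max(a, b) on (0.22, 0.15) = 0.22
NOT (NOT A2 OR (A3 AND NOT A4)) = 1 − 0.22 = 0.78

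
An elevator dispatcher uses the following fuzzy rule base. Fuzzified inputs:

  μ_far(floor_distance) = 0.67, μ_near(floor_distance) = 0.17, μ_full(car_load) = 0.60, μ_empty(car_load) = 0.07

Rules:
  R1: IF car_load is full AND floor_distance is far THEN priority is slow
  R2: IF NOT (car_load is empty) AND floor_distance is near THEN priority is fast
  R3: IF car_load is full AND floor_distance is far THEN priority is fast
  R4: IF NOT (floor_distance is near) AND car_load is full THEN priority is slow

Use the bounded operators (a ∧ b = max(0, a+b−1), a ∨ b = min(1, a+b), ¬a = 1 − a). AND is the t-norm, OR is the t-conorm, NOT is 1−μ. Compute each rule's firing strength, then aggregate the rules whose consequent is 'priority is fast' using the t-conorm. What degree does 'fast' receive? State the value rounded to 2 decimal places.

0.37

R1: full=0.60, far=0.67; AND[max(0, a+b−1)] → w = 0.27
R2: ¬empty=1−0.07=0.93, near=0.17; AND[max(0, a+b−1)] → w = 0.10
R3: full=0.60, far=0.67; AND[max(0, a+b−1)] → w = 0.27
R4: ¬near=1−0.17=0.83, full=0.60; AND[max(0, a+b−1)] → w = 0.43
Rules with consequent 'fast': {R2, R3} → strengths 0.10, 0.27
Aggregate via t-conorm [min(1, a+b)]: 0.37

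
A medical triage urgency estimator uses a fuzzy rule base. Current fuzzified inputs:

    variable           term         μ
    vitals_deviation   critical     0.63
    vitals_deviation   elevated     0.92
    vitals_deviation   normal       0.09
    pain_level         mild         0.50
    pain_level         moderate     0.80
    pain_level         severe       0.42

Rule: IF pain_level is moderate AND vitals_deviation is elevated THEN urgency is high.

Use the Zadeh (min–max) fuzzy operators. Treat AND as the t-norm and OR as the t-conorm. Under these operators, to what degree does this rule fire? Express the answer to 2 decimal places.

0.80

firing strength: moderate=0.80, elevated=0.92; AND[min(a, b)] → w = 0.80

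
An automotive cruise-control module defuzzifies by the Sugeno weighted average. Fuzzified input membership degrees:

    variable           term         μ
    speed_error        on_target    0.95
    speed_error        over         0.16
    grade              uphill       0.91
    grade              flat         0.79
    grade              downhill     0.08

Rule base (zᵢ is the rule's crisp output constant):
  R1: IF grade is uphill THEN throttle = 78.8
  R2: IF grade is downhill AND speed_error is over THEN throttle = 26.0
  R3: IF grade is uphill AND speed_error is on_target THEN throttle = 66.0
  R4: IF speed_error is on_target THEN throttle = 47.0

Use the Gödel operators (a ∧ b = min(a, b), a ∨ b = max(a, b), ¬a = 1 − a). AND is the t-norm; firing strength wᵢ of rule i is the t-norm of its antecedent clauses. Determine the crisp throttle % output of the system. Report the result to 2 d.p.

R1 (z=78.8): uphill=0.91 → w = 0.91
R2 (z=26.0): downhill=0.08, over=0.16; AND[min(a, b)] → w = 0.08
R3 (z=66.0): uphill=0.91, on_target=0.95; AND[min(a, b)] → w = 0.91
R4 (z=47.0): on_target=0.95 → w = 0.95
Weighted average = (0.91·78.8 + 0.08·26.0 + 0.91·66.0 + 0.95·47.0) / (0.91 + 0.08 + 0.91 + 0.95)
  = 178.4980 / 2.8500 = 62.63

62.63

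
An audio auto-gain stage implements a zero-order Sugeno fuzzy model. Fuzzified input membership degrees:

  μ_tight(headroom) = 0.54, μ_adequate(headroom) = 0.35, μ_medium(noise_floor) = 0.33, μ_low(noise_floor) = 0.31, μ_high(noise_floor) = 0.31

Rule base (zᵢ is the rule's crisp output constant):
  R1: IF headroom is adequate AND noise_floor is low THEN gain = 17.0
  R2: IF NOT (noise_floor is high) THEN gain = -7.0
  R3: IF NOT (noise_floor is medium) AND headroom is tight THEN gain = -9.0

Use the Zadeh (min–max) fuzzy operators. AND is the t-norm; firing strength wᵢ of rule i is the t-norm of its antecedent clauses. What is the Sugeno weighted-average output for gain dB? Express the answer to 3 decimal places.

R1 (z=17.0): adequate=0.35, low=0.31; AND[min(a, b)] → w = 0.31
R2 (z=-7.0): ¬high=1−0.31=0.69 → w = 0.69
R3 (z=-9.0): ¬medium=1−0.33=0.67, tight=0.54; AND[min(a, b)] → w = 0.54
Weighted average = (0.31·17.0 + 0.69·-7.0 + 0.54·-9.0) / (0.31 + 0.69 + 0.54)
  = -4.4200 / 1.5400 = -2.870

-2.870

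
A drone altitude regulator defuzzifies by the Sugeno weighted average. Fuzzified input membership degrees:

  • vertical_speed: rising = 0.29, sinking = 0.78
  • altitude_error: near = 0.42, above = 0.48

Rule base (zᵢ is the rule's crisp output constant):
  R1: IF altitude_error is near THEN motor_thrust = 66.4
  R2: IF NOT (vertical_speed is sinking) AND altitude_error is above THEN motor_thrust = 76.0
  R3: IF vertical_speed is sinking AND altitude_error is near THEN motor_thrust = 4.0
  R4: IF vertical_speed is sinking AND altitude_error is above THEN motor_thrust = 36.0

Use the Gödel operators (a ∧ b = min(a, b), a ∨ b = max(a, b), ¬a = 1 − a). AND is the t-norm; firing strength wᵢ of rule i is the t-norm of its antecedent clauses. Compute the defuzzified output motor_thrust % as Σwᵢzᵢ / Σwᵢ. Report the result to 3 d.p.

41.278

R1 (z=66.4): near=0.42 → w = 0.42
R2 (z=76.0): ¬sinking=1−0.78=0.22, above=0.48; AND[min(a, b)] → w = 0.22
R3 (z=4.0): sinking=0.78, near=0.42; AND[min(a, b)] → w = 0.42
R4 (z=36.0): sinking=0.78, above=0.48; AND[min(a, b)] → w = 0.48
Weighted average = (0.42·66.4 + 0.22·76.0 + 0.42·4.0 + 0.48·36.0) / (0.42 + 0.22 + 0.42 + 0.48)
  = 63.5680 / 1.5400 = 41.278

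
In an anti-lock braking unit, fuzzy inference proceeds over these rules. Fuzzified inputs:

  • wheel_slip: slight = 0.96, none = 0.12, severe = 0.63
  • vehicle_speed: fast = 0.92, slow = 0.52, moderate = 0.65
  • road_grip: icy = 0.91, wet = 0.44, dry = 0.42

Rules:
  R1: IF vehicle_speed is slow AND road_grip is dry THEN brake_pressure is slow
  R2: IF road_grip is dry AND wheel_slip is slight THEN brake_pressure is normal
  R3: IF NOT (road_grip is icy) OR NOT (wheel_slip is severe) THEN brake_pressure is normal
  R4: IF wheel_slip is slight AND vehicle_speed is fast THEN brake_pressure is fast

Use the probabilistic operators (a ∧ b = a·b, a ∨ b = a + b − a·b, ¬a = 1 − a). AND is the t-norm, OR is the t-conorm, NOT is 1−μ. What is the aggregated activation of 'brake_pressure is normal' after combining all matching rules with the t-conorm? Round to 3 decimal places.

R1: slow=0.52, dry=0.42; AND[a·b] → w = 0.2184
R2: dry=0.42, slight=0.96; AND[a·b] → w = 0.4032
R3: ¬icy=1−0.91=0.09, ¬severe=1−0.63=0.37; OR[a + b − a·b] → w = 0.4267
R4: slight=0.96, fast=0.92; AND[a·b] → w = 0.8832
Rules with consequent 'normal': {R2, R3} → strengths 0.4032, 0.4267
Aggregate via t-conorm [a + b − a·b]: 0.6579

0.658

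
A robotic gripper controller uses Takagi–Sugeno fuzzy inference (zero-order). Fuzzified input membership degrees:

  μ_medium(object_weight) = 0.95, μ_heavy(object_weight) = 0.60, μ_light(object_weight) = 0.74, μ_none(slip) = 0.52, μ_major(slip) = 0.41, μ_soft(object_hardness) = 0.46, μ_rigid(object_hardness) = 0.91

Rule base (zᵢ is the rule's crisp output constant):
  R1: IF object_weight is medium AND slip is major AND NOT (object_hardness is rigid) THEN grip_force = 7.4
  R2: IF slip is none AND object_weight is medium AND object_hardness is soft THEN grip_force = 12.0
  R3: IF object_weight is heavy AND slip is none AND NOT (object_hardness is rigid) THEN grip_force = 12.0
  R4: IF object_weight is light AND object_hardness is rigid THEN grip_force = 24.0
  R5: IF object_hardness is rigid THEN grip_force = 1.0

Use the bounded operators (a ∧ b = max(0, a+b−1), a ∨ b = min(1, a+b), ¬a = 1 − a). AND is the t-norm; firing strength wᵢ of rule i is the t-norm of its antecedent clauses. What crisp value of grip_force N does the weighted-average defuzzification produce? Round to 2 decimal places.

R1 (z=7.4): medium=0.95, major=0.41, ¬rigid=1−0.91=0.09; AND[max(0, a+b−1)] → w = 0.00
R2 (z=12.0): none=0.52, medium=0.95, soft=0.46; AND[max(0, a+b−1)] → w = 0.00
R3 (z=12.0): heavy=0.60, none=0.52, ¬rigid=1−0.91=0.09; AND[max(0, a+b−1)] → w = 0.00
R4 (z=24.0): light=0.74, rigid=0.91; AND[max(0, a+b−1)] → w = 0.65
R5 (z=1.0): rigid=0.91 → w = 0.91
Weighted average = (0.00·7.4 + 0.00·12.0 + 0.00·12.0 + 0.65·24.0 + 0.91·1.0) / (0.00 + 0.00 + 0.00 + 0.65 + 0.91)
  = 16.5100 / 1.5600 = 10.58

10.58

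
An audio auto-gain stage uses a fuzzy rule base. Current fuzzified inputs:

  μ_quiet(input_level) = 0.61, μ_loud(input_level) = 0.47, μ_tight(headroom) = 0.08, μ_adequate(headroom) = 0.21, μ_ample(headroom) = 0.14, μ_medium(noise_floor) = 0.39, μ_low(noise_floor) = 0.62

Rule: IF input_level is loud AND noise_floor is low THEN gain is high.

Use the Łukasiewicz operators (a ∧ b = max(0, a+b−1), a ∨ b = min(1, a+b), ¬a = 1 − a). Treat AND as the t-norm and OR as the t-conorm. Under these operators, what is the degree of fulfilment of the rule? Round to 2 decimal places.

firing strength: loud=0.47, low=0.62; AND[max(0, a+b−1)] → w = 0.09

0.09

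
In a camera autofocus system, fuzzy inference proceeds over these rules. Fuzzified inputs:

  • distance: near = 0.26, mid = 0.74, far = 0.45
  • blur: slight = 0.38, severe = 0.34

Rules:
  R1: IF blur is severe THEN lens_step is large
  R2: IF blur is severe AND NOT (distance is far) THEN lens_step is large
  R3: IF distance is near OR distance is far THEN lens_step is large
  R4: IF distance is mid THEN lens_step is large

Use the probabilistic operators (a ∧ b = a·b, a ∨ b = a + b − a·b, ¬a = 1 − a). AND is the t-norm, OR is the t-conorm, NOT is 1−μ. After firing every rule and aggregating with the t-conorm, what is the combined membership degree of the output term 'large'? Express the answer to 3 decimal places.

0.943

R1: severe=0.34 → w = 0.3400
R2: severe=0.34, ¬far=1−0.45=0.55; AND[a·b] → w = 0.1870
R3: near=0.26, far=0.45; OR[a + b − a·b] → w = 0.5930
R4: mid=0.74 → w = 0.7400
Rules with consequent 'large': {R1, R2, R3, R4} → strengths 0.3400, 0.1870, 0.5930, 0.7400
Aggregate via t-conorm [a + b − a·b]: 0.9432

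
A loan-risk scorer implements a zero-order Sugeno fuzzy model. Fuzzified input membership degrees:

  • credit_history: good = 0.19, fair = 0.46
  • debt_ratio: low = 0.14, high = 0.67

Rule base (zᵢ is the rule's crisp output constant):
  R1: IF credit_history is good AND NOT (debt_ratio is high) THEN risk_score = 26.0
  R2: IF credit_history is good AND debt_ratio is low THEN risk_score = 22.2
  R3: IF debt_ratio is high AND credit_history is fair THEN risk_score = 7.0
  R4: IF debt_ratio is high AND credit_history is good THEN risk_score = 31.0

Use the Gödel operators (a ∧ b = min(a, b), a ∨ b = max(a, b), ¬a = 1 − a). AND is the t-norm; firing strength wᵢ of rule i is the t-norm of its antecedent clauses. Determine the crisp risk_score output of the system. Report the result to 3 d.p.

R1 (z=26.0): good=0.19, ¬high=1−0.67=0.33; AND[min(a, b)] → w = 0.19
R2 (z=22.2): good=0.19, low=0.14; AND[min(a, b)] → w = 0.14
R3 (z=7.0): high=0.67, fair=0.46; AND[min(a, b)] → w = 0.46
R4 (z=31.0): high=0.67, good=0.19; AND[min(a, b)] → w = 0.19
Weighted average = (0.19·26.0 + 0.14·22.2 + 0.46·7.0 + 0.19·31.0) / (0.19 + 0.14 + 0.46 + 0.19)
  = 17.1580 / 0.9800 = 17.508

17.508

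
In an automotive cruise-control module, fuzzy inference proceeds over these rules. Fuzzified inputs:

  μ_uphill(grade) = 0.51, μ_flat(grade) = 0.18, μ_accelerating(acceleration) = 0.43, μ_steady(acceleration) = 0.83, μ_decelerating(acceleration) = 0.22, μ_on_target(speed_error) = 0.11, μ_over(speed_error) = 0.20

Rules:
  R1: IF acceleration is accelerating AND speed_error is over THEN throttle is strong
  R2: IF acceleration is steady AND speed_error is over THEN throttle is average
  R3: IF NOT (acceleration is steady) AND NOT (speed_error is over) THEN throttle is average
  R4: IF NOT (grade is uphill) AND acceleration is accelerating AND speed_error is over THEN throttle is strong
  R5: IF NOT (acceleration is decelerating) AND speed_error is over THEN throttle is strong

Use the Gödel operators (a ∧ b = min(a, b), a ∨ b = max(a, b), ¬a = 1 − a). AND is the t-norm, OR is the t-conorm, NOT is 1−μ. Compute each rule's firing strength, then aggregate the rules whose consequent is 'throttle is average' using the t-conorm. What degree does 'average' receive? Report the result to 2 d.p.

0.20

R1: accelerating=0.43, over=0.20; AND[min(a, b)] → w = 0.20
R2: steady=0.83, over=0.20; AND[min(a, b)] → w = 0.20
R3: ¬steady=1−0.83=0.17, ¬over=1−0.20=0.80; AND[min(a, b)] → w = 0.17
R4: ¬uphill=1−0.51=0.49, accelerating=0.43, over=0.20; AND[min(a, b)] → w = 0.20
R5: ¬decelerating=1−0.22=0.78, over=0.20; AND[min(a, b)] → w = 0.20
Rules with consequent 'average': {R2, R3} → strengths 0.20, 0.17
Aggregate via t-conorm [max(a, b)]: 0.20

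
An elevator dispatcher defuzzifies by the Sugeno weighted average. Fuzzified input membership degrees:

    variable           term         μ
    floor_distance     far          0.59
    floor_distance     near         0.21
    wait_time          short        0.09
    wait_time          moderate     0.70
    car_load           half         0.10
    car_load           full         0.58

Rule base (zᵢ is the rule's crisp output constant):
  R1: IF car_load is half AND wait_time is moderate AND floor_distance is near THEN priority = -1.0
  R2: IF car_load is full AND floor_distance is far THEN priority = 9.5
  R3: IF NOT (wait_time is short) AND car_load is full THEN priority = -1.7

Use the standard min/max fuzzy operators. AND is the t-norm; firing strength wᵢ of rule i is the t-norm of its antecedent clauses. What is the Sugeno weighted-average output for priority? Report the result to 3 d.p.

R1 (z=-1.0): half=0.10, moderate=0.70, near=0.21; AND[min(a, b)] → w = 0.10
R2 (z=9.5): full=0.58, far=0.59; AND[min(a, b)] → w = 0.58
R3 (z=-1.7): ¬short=1−0.09=0.91, full=0.58; AND[min(a, b)] → w = 0.58
Weighted average = (0.10·-1.0 + 0.58·9.5 + 0.58·-1.7) / (0.10 + 0.58 + 0.58)
  = 4.4240 / 1.2600 = 3.511

3.511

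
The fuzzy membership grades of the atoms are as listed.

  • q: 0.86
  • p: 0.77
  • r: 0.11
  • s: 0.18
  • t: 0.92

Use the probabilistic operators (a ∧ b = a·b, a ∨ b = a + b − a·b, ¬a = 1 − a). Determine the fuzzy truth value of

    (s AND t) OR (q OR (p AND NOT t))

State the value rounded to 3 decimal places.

0.890

s AND t = a·b on (0.1800, 0.9200) = 0.1656
NOT t = 1 − 0.9200 = 0.0800
p AND NOT t = a·b on (0.7700, 0.0800) = 0.0616
q OR (p AND NOT t) = a + b − a·b on (0.8600, 0.0616) = 0.8686
(s AND t) OR (q OR (p AND NOT t)) = a + b − a·b on (0.1656, 0.8686) = 0.8904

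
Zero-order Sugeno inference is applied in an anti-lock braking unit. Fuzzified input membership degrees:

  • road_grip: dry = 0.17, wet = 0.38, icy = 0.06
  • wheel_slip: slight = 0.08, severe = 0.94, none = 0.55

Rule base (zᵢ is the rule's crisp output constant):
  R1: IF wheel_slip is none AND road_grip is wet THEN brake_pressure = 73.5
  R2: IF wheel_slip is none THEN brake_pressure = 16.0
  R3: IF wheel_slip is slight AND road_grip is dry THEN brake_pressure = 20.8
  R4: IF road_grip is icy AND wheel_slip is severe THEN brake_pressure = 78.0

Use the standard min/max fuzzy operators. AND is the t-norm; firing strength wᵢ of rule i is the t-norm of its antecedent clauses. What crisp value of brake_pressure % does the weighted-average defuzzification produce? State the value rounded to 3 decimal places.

R1 (z=73.5): none=0.55, wet=0.38; AND[min(a, b)] → w = 0.38
R2 (z=16.0): none=0.55 → w = 0.55
R3 (z=20.8): slight=0.08, dry=0.17; AND[min(a, b)] → w = 0.08
R4 (z=78.0): icy=0.06, severe=0.94; AND[min(a, b)] → w = 0.06
Weighted average = (0.38·73.5 + 0.55·16.0 + 0.08·20.8 + 0.06·78.0) / (0.38 + 0.55 + 0.08 + 0.06)
  = 43.0740 / 1.0700 = 40.256

40.256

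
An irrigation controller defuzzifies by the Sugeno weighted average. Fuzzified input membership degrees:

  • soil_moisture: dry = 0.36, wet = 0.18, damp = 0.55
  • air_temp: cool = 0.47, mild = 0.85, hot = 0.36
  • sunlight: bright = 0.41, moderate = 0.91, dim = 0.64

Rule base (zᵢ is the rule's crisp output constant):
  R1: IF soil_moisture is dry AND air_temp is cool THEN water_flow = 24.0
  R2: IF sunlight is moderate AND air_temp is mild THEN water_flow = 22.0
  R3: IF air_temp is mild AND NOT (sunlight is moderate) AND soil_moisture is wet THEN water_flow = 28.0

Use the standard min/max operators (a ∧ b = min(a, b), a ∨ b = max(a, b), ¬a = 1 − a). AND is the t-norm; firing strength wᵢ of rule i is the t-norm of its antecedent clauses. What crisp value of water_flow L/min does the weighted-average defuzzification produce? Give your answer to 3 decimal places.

22.969

R1 (z=24.0): dry=0.36, cool=0.47; AND[min(a, b)] → w = 0.36
R2 (z=22.0): moderate=0.91, mild=0.85; AND[min(a, b)] → w = 0.85
R3 (z=28.0): mild=0.85, ¬moderate=1−0.91=0.09, wet=0.18; AND[min(a, b)] → w = 0.09
Weighted average = (0.36·24.0 + 0.85·22.0 + 0.09·28.0) / (0.36 + 0.85 + 0.09)
  = 29.8600 / 1.3000 = 22.969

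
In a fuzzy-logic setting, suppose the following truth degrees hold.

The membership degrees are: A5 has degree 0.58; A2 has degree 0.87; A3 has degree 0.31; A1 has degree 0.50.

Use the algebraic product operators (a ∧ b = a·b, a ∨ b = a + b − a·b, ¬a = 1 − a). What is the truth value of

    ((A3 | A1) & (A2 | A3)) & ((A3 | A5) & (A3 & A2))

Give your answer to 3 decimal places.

0.114

A3 | A1 = a + b − a·b on (0.3100, 0.5000) = 0.6550
A2 | A3 = a + b − a·b on (0.8700, 0.3100) = 0.9103
(A3 | A1) & (A2 | A3) = a·b on (0.6550, 0.9103) = 0.5962
A3 | A5 = a + b − a·b on (0.3100, 0.5800) = 0.7102
A3 & A2 = a·b on (0.3100, 0.8700) = 0.2697
(A3 | A5) & (A3 & A2) = a·b on (0.7102, 0.2697) = 0.1915
((A3 | A1) & (A2 | A3)) & ((A3 | A5) & (A3 & A2)) = a·b on (0.5962, 0.1915) = 0.1142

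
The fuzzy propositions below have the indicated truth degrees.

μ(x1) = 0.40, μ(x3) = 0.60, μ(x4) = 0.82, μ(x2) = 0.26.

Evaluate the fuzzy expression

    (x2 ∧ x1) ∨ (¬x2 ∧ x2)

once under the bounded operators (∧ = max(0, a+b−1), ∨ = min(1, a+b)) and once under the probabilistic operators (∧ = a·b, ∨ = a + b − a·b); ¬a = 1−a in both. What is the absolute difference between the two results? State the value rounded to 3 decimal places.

Under bounded:
  x2 ∧ x1 = max(0, a+b−1) on (0.26, 0.40) = 0.00
  ¬x2 = 1 − 0.26 = 0.74
  ¬x2 ∧ x2 = max(0, a+b−1) on (0.74, 0.26) = 0.00
  (x2 ∧ x1) ∨ (¬x2 ∧ x2) = min(1, a+b) on (0.00, 0.00) = 0.00
  → value = 0.0000
Under probabilistic:
  x2 ∧ x1 = a·b on (0.2600, 0.4000) = 0.1040
  ¬x2 = 1 − 0.2600 = 0.7400
  ¬x2 ∧ x2 = a·b on (0.7400, 0.2600) = 0.1924
  (x2 ∧ x1) ∨ (¬x2 ∧ x2) = a + b − a·b on (0.1040, 0.1924) = 0.2764
  → value = 0.2764
|0.0000 − 0.2764| = 0.276

0.276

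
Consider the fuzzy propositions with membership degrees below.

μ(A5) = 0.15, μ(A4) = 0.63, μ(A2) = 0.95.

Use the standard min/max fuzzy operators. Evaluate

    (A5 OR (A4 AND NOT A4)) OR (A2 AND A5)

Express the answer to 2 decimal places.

0.37

NOT A4 = 1 − 0.63 = 0.37
A4 AND NOT A4 = min(a, b) on (0.63, 0.37) = 0.37
A5 OR (A4 AND NOT A4) = max(a, b) on (0.15, 0.37) = 0.37
A2 AND A5 = min(a, b) on (0.95, 0.15) = 0.15
(A5 OR (A4 AND NOT A4)) OR (A2 AND A5) = max(a, b) on (0.37, 0.15) = 0.37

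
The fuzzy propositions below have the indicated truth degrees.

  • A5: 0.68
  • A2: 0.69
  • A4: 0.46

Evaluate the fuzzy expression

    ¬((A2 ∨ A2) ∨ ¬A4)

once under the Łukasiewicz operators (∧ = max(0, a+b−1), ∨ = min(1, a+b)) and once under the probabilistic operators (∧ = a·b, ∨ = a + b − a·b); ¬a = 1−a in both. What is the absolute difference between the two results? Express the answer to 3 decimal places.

0.044

Under Łukasiewicz:
  A2 ∨ A2 = min(1, a+b) on (0.69, 0.69) = 1.00
  ¬A4 = 1 − 0.46 = 0.54
  (A2 ∨ A2) ∨ ¬A4 = min(1, a+b) on (1.00, 0.54) = 1.00
  ¬((A2 ∨ A2) ∨ ¬A4) = 1 − 1.00 = 0.00
  → value = 0.0000
Under probabilistic:
  A2 ∨ A2 = a + b − a·b on (0.6900, 0.6900) = 0.9039
  ¬A4 = 1 − 0.4600 = 0.5400
  (A2 ∨ A2) ∨ ¬A4 = a + b − a·b on (0.9039, 0.5400) = 0.9558
  ¬((A2 ∨ A2) ∨ ¬A4) = 1 − 0.9558 = 0.0442
  → value = 0.0442
|0.0000 − 0.0442| = 0.044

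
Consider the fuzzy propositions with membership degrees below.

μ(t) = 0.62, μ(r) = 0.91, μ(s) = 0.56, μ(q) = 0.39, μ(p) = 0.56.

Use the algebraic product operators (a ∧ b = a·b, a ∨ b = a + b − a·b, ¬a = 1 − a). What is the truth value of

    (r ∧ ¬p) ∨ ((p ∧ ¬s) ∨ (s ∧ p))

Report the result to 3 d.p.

0.690

¬p = 1 − 0.5600 = 0.4400
r ∧ ¬p = a·b on (0.9100, 0.4400) = 0.4004
¬s = 1 − 0.5600 = 0.4400
p ∧ ¬s = a·b on (0.5600, 0.4400) = 0.2464
s ∧ p = a·b on (0.5600, 0.5600) = 0.3136
(p ∧ ¬s) ∨ (s ∧ p) = a + b − a·b on (0.2464, 0.3136) = 0.4827
(r ∧ ¬p) ∨ ((p ∧ ¬s) ∨ (s ∧ p)) = a + b − a·b on (0.4004, 0.4827) = 0.6898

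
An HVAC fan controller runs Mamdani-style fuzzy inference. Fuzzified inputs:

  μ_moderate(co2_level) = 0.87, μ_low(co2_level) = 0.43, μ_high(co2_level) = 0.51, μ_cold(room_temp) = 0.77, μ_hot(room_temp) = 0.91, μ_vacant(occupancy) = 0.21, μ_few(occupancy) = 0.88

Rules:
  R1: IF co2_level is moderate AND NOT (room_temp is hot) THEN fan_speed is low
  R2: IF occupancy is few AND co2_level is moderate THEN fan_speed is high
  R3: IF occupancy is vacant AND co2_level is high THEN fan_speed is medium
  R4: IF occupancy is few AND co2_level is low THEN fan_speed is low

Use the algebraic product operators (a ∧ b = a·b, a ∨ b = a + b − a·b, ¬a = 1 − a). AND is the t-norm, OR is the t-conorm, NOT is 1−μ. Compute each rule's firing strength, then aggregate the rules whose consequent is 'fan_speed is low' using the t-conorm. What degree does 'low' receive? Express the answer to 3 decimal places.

R1: moderate=0.87, ¬hot=1−0.91=0.09; AND[a·b] → w = 0.0783
R2: few=0.88, moderate=0.87; AND[a·b] → w = 0.7656
R3: vacant=0.21, high=0.51; AND[a·b] → w = 0.1071
R4: few=0.88, low=0.43; AND[a·b] → w = 0.3784
Rules with consequent 'low': {R1, R4} → strengths 0.0783, 0.3784
Aggregate via t-conorm [a + b − a·b]: 0.4271

0.427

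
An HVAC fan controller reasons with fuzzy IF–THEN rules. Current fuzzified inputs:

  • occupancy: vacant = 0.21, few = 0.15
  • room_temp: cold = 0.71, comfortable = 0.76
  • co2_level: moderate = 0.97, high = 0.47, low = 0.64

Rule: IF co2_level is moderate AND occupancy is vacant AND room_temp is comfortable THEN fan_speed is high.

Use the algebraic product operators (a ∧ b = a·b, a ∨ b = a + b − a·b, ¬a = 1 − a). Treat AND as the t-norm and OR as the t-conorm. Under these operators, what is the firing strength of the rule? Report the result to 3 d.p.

0.155

firing strength: moderate=0.97, vacant=0.21, comfortable=0.76; AND[a·b] → w = 0.1548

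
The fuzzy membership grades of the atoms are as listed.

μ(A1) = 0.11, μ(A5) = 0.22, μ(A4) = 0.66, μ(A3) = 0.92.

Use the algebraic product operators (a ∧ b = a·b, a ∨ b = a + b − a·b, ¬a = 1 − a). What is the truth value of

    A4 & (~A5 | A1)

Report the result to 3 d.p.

0.531

~A5 = 1 − 0.2200 = 0.7800
~A5 | A1 = a + b − a·b on (0.7800, 0.1100) = 0.8042
A4 & (~A5 | A1) = a·b on (0.6600, 0.8042) = 0.5308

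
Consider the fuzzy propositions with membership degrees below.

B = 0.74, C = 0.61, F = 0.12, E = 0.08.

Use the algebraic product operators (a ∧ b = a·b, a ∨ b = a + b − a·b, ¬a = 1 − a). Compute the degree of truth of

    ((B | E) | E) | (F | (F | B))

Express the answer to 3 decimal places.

B | E = a + b − a·b on (0.7400, 0.0800) = 0.7608
(B | E) | E = a + b − a·b on (0.7608, 0.0800) = 0.7799
F | B = a + b − a·b on (0.1200, 0.7400) = 0.7712
F | (F | B) = a + b − a·b on (0.1200, 0.7712) = 0.7987
((B | E) | E) | (F | (F | B)) = a + b − a·b on (0.7799, 0.7987) = 0.9557

0.956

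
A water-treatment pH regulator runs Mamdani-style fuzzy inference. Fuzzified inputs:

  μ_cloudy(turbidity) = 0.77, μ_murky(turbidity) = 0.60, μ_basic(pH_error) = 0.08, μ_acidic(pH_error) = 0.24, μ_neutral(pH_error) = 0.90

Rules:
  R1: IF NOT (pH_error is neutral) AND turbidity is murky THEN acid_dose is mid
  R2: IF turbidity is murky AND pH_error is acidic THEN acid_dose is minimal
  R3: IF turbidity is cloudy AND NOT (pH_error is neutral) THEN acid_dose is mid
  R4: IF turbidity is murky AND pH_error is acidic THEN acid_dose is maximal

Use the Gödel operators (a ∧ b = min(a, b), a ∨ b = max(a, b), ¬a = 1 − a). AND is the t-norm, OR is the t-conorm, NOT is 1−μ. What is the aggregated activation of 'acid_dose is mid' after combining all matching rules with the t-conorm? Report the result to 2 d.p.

R1: ¬neutral=1−0.90=0.10, murky=0.60; AND[min(a, b)] → w = 0.10
R2: murky=0.60, acidic=0.24; AND[min(a, b)] → w = 0.24
R3: cloudy=0.77, ¬neutral=1−0.90=0.10; AND[min(a, b)] → w = 0.10
R4: murky=0.60, acidic=0.24; AND[min(a, b)] → w = 0.24
Rules with consequent 'mid': {R1, R3} → strengths 0.10, 0.10
Aggregate via t-conorm [max(a, b)]: 0.10

0.10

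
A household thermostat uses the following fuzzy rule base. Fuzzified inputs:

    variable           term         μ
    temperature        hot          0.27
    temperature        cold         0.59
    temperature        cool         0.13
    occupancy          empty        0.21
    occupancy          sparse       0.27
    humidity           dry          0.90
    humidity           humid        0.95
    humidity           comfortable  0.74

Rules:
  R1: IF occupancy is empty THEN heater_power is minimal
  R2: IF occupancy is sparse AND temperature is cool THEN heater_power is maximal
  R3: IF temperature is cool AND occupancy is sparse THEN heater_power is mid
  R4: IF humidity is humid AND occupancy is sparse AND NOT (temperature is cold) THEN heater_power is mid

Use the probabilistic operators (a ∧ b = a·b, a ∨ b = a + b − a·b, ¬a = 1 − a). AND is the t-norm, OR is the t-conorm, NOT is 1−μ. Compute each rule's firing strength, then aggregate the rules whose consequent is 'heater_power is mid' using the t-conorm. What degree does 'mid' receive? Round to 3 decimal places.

0.137

R1: empty=0.21 → w = 0.2100
R2: sparse=0.27, cool=0.13; AND[a·b] → w = 0.0351
R3: cool=0.13, sparse=0.27; AND[a·b] → w = 0.0351
R4: humid=0.95, sparse=0.27, ¬cold=1−0.59=0.41; AND[a·b] → w = 0.1052
Rules with consequent 'mid': {R3, R4} → strengths 0.0351, 0.1052
Aggregate via t-conorm [a + b − a·b]: 0.1366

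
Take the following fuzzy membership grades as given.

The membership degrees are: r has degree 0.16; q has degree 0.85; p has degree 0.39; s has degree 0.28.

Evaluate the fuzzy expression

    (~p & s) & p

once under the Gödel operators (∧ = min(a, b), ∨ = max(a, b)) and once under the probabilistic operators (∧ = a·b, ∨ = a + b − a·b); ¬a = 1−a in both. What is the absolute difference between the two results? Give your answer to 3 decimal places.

Under Gödel:
  ~p = 1 − 0.39 = 0.61
  ~p & s = min(a, b) on (0.61, 0.28) = 0.28
  (~p & s) & p = min(a, b) on (0.28, 0.39) = 0.28
  → value = 0.2800
Under probabilistic:
  ~p = 1 − 0.3900 = 0.6100
  ~p & s = a·b on (0.6100, 0.2800) = 0.1708
  (~p & s) & p = a·b on (0.1708, 0.3900) = 0.0666
  → value = 0.0666
|0.2800 − 0.0666| = 0.213

0.213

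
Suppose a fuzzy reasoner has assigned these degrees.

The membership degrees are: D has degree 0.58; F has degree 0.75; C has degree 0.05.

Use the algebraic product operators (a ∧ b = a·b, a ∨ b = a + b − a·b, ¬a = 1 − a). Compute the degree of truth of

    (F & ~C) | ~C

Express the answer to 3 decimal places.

~C = 1 − 0.0500 = 0.9500
F & ~C = a·b on (0.7500, 0.9500) = 0.7125
~C = 1 − 0.0500 = 0.9500
(F & ~C) | ~C = a + b − a·b on (0.7125, 0.9500) = 0.9856

0.986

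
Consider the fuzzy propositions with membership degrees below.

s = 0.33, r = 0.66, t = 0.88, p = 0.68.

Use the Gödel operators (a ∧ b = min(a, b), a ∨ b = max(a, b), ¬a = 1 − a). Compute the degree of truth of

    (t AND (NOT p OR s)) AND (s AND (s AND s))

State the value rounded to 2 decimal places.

NOT p = 1 − 0.68 = 0.32
NOT p OR s = max(a, b) on (0.32, 0.33) = 0.33
t AND (NOT p OR s) = min(a, b) on (0.88, 0.33) = 0.33
s AND s = min(a, b) on (0.33, 0.33) = 0.33
s AND (s AND s) = min(a, b) on (0.33, 0.33) = 0.33
(t AND (NOT p OR s)) AND (s AND (s AND s)) = min(a, b) on (0.33, 0.33) = 0.33

0.33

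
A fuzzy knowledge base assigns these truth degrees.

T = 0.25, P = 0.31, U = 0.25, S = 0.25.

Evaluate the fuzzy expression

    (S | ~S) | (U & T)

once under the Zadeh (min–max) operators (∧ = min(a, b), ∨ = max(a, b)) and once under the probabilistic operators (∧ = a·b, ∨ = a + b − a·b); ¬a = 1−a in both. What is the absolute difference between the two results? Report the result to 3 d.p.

Under Zadeh (min–max):
  ~S = 1 − 0.25 = 0.75
  S | ~S = max(a, b) on (0.25, 0.75) = 0.75
  U & T = min(a, b) on (0.25, 0.25) = 0.25
  (S | ~S) | (U & T) = max(a, b) on (0.75, 0.25) = 0.75
  → value = 0.7500
Under probabilistic:
  ~S = 1 − 0.2500 = 0.7500
  S | ~S = a + b − a·b on (0.2500, 0.7500) = 0.8125
  U & T = a·b on (0.2500, 0.2500) = 0.0625
  (S | ~S) | (U & T) = a + b − a·b on (0.8125, 0.0625) = 0.8242
  → value = 0.8242
|0.7500 − 0.8242| = 0.074

0.074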